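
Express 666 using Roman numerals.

Convert 666 to Roman numerals:
  666 contains 1×500 (D)
  166 contains 1×100 (C)
  66 contains 1×50 (L)
  16 contains 1×10 (X)
  6 contains 1×5 (V)
  1 contains 1×1 (I)

DCLXVI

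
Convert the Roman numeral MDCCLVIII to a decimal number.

MDCCLVIII: M=1000, D=500, C=100, C=100, L=50, V=5, I=1, I=1, I=1
1000 + 500 + 100 + 100 + 50 + 5 + 1 + 1 + 1 = 1758

1758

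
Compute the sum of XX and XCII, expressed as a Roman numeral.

XX = 20
XCII = 92
20 + 92 = 112

CXII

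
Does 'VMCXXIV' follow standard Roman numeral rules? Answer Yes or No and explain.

'VMCXXIV': V should not appear more than once

No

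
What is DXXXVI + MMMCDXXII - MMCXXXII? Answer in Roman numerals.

DXXXVI = 536, MMMCDXXII = 3422, MMCXXXII = 2132
536 + 3422 = 3958
3958 - 2132 = 1826

MDCCCXXVI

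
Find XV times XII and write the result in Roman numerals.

XV = 15
XII = 12
15 × 12 = 180

CLXXX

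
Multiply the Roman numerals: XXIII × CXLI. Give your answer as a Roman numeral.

XXIII = 23
CXLI = 141
23 × 141 = 3243

MMMCCXLIII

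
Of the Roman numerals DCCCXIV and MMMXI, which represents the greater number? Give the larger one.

DCCCXIV = 814
MMMXI = 3011
3011 is larger

MMMXI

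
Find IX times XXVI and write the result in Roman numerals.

IX = 9
XXVI = 26
9 × 26 = 234

CCXXXIV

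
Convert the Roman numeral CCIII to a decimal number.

CCIII: C=100, C=100, I=1, I=1, I=1
100 + 100 + 1 + 1 + 1 = 203

203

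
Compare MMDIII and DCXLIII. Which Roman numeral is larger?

MMDIII = 2503
DCXLIII = 643
2503 is larger

MMDIII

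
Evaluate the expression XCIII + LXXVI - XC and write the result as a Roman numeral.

XCIII = 93, LXXVI = 76, XC = 90
93 + 76 = 169
169 - 90 = 79

LXXIX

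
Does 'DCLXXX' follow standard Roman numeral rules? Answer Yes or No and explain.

'DCLXXX': Check the rules: uses only the symbols I, V, X, L, C, D, M; no symbol is repeated more than three times in a row; V, L and D each appear at most once; no smaller symbol precedes a larger one (values never increase from left to right). Value: D (500) + C (100) + L (50) + X (10) + X (10) + X (10) = 680. So it is a valid standard Roman numeral.

Yes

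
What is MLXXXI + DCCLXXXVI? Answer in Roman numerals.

MLXXXI = 1081
DCCLXXXVI = 786
1081 + 786 = 1867

MDCCCLXVII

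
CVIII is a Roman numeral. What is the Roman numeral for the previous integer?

CVIII = 108; previous is 107

CVII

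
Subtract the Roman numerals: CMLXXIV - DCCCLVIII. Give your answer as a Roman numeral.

CMLXXIV = 974
DCCCLVIII = 858
974 - 858 = 116

CXVI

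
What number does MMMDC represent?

MMMDC: M=1000, M=1000, M=1000, D=500, C=100
1000 + 1000 + 1000 + 500 + 100 = 3600

3600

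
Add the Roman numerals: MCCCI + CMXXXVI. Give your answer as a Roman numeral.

MCCCI = 1301
CMXXXVI = 936
1301 + 936 = 2237

MMCCXXXVII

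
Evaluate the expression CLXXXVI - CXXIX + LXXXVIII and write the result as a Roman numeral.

CLXXXVI = 186, CXXIX = 129, LXXXVIII = 88
186 - 129 = 57
57 + 88 = 145

CXLV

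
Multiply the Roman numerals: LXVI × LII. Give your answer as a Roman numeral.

LXVI = 66
LII = 52
66 × 52 = 3432

MMMCDXXXII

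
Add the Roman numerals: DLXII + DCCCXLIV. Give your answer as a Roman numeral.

DLXII = 562
DCCCXLIV = 844
562 + 844 = 1406

MCDVI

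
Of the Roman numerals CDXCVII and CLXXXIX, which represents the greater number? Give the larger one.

CDXCVII = 497
CLXXXIX = 189
497 is larger

CDXCVII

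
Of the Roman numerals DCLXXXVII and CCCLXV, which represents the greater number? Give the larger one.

DCLXXXVII = 687
CCCLXV = 365
687 is larger

DCLXXXVII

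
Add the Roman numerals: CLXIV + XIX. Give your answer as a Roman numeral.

CLXIV = 164
XIX = 19
164 + 19 = 183

CLXXXIII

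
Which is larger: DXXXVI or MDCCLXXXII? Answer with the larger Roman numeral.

DXXXVI = 536
MDCCLXXXII = 1782
1782 is larger

MDCCLXXXII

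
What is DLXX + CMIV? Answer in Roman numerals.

DLXX = 570
CMIV = 904
570 + 904 = 1474

MCDLXXIV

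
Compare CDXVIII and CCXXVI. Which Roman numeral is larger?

CDXVIII = 418
CCXXVI = 226
418 is larger

CDXVIII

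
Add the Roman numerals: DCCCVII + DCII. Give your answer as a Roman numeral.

DCCCVII = 807
DCII = 602
807 + 602 = 1409

MCDIX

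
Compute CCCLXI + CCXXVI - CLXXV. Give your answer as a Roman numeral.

CCCLXI = 361, CCXXVI = 226, CLXXV = 175
361 + 226 = 587
587 - 175 = 412

CDXII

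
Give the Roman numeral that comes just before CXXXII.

CXXXII = 132; previous is 131

CXXXI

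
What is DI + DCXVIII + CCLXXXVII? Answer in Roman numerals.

DI = 501, DCXVIII = 618, CCLXXXVII = 287
501 + 618 = 1119
1119 + 287 = 1406

MCDVI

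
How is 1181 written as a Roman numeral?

Convert 1181 to Roman numerals:
  1181 contains 1×1000 (M)
  181 contains 1×100 (C)
  81 contains 1×50 (L)
  31 contains 3×10 (XXX)
  1 contains 1×1 (I)

MCLXXXI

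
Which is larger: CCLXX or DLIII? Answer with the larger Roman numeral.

CCLXX = 270
DLIII = 553
553 is larger

DLIII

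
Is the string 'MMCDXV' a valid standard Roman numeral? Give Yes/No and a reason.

'MMCDXV': Check the rules: uses only the symbols I, V, X, L, C, D, M; no symbol is repeated more than three times in a row; V, L and D each appear at most once; the only place a smaller symbol precedes a larger one is the allowed subtractive pair CD, the symbol right after such a pair (if any) is smaller than the pair's first symbol, and otherwise the values never increase from left to right. Value: M (1000) + M (1000) + CD (400) + X (10) + V (5) = 2415. So it is a valid standard Roman numeral.

Yes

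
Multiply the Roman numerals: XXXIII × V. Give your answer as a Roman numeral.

XXXIII = 33
V = 5
33 × 5 = 165

CLXV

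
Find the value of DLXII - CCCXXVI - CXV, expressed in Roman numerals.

DLXII = 562, CCCXXVI = 326, CXV = 115
562 - 326 = 236
236 - 115 = 121

CXXI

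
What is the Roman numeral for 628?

Convert 628 to Roman numerals:
  628 contains 1×500 (D)
  128 contains 1×100 (C)
  28 contains 2×10 (XX)
  8 contains 1×5 (V)
  3 contains 3×1 (III)

DCXXVIII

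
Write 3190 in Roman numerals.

Convert 3190 to Roman numerals:
  3190 contains 3×1000 (MMM)
  190 contains 1×100 (C)
  90 contains 1×90 (XC)

MMMCXC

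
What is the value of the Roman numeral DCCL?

DCCL: D=500, C=100, C=100, L=50
500 + 100 + 100 + 50 = 750

750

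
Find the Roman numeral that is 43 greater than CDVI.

CDVI = 406
406 + 43 = 449

CDXLIX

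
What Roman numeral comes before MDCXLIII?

MDCXLIII = 1643; previous is 1642

MDCXLII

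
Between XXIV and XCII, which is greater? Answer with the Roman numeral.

XXIV = 24
XCII = 92
92 is larger

XCII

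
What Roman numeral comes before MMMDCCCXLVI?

MMMDCCCXLVI = 3846, so the previous integer is 3846 - 1 = 3845

MMMDCCCXLV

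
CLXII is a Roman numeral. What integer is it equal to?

CLXII: C=100, L=50, X=10, I=1, I=1
100 + 50 + 10 + 1 + 1 = 162

162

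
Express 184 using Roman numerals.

Convert 184 to Roman numerals:
  184 contains 1×100 (C)
  84 contains 1×50 (L)
  34 contains 3×10 (XXX)
  4 contains 1×4 (IV)

CLXXXIV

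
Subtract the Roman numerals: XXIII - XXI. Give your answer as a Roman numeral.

XXIII = 23
XXI = 21
23 - 21 = 2

II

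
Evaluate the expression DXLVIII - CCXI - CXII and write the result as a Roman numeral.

DXLVIII = 548, CCXI = 211, CXII = 112
548 - 211 = 337
337 - 112 = 225

CCXXV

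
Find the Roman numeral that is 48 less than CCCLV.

CCCLV = 355
355 - 48 = 307

CCCVII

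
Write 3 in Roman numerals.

Convert 3 to Roman numerals:
  3 contains 3×1 (III)

III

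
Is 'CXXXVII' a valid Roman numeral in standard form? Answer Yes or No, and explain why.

'CXXXVII': Check the rules: uses only the symbols I, V, X, L, C, D, M; no symbol is repeated more than three times in a row; V, L and D each appear at most once; no smaller symbol precedes a larger one (values never increase from left to right). Value: C (100) + X (10) + X (10) + X (10) + V (5) + I (1) + I (1) = 137. So it is a valid standard Roman numeral.

Yes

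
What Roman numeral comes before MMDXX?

MMDXX = 2520, so the previous integer is 2520 - 1 = 2519

MMDXIX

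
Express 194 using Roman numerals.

Convert 194 to Roman numerals:
  194 contains 1×100 (C)
  94 contains 1×90 (XC)
  4 contains 1×4 (IV)

CXCIV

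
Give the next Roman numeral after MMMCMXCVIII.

MMMCMXCVIII = 3998, so the next integer is 3998 + 1 = 3999

MMMCMXCIX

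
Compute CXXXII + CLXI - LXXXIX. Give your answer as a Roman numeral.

CXXXII = 132, CLXI = 161, LXXXIX = 89
132 + 161 = 293
293 - 89 = 204

CCIV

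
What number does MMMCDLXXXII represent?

MMMCDLXXXII: M=1000, M=1000, M=1000, CD=400, L=50, X=10, X=10, X=10, I=1, I=1
1000 + 1000 + 1000 + 400 + 50 + 10 + 10 + 10 + 1 + 1 = 3482

3482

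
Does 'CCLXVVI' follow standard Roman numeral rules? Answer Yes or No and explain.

'CCLXVVI': V should not appear more than once

No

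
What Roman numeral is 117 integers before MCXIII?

MCXIII = 1113
1113 - 117 = 996

CMXCVI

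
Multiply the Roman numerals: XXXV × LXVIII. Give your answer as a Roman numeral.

XXXV = 35
LXVIII = 68
35 × 68 = 2380

MMCCCLXXX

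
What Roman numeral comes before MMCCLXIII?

MMCCLXIII = 2263; previous is 2262

MMCCLXII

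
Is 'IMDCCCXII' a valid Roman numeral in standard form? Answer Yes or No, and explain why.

'IMDCCCXII': Invalid subtractive combination: IM

No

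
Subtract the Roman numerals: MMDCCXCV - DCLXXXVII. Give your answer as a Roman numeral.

MMDCCXCV = 2795
DCLXXXVII = 687
2795 - 687 = 2108

MMCVIII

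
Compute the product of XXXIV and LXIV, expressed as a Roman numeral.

XXXIV = 34
LXIV = 64
34 × 64 = 2176

MMCLXXVI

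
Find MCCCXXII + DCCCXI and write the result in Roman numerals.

MCCCXXII = 1322
DCCCXI = 811
1322 + 811 = 2133

MMCXXXIII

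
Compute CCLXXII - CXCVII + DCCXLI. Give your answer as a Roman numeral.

CCLXXII = 272, CXCVII = 197, DCCXLI = 741
272 - 197 = 75
75 + 741 = 816

DCCCXVI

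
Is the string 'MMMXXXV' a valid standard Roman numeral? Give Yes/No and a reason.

'MMMXXXV': Check the rules: uses only the symbols I, V, X, L, C, D, M; no symbol is repeated more than three times in a row; V, L and D each appear at most once; no smaller symbol precedes a larger one (values never increase from left to right). Value: M (1000) + M (1000) + M (1000) + X (10) + X (10) + X (10) + V (5) = 3035. So it is a valid standard Roman numeral.

Yes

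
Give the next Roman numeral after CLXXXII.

CLXXXII = 182, so the next integer is 182 + 1 = 183

CLXXXIII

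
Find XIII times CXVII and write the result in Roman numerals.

XIII = 13
CXVII = 117
13 × 117 = 1521

MDXXI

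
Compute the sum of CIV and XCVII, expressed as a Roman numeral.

CIV = 104
XCVII = 97
104 + 97 = 201

CCI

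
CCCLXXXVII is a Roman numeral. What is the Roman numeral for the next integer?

CCCLXXXVII = 387; next is 388

CCCLXXXVIII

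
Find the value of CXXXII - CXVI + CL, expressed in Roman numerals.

CXXXII = 132, CXVI = 116, CL = 150
132 - 116 = 16
16 + 150 = 166

CLXVI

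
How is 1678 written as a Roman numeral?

Convert 1678 to Roman numerals:
  1678 contains 1×1000 (M)
  678 contains 1×500 (D)
  178 contains 1×100 (C)
  78 contains 1×50 (L)
  28 contains 2×10 (XX)
  8 contains 1×5 (V)
  3 contains 3×1 (III)

MDCLXXVIII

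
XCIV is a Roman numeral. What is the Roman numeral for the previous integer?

XCIV = 94, so the previous integer is 94 - 1 = 93

XCIII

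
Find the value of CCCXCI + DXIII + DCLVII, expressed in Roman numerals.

CCCXCI = 391, DXIII = 513, DCLVII = 657
391 + 513 = 904
904 + 657 = 1561

MDLXI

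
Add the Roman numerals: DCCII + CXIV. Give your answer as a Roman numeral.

DCCII = 702
CXIV = 114
702 + 114 = 816

DCCCXVI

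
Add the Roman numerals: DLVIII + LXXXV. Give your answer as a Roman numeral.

DLVIII = 558
LXXXV = 85
558 + 85 = 643

DCXLIII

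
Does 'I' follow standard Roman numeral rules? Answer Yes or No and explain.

'I': Check the rules: uses only the symbols I, V, X, L, C, D, M; no symbol is repeated more than three times in a row; V, L and D each appear at most once; no smaller symbol precedes a larger one (values never increase from left to right). Value: I = 1. So it is a valid standard Roman numeral.

Yes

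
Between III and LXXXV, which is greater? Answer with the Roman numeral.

III = 3
LXXXV = 85
85 is larger

LXXXV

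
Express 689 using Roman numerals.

Convert 689 to Roman numerals:
  689 contains 1×500 (D)
  189 contains 1×100 (C)
  89 contains 1×50 (L)
  39 contains 3×10 (XXX)
  9 contains 1×9 (IX)

DCLXXXIX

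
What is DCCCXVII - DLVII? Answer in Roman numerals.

DCCCXVII = 817
DLVII = 557
817 - 557 = 260

CCLX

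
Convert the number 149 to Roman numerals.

Convert 149 to Roman numerals:
  149 contains 1×100 (C)
  49 contains 1×40 (XL)
  9 contains 1×9 (IX)

CXLIX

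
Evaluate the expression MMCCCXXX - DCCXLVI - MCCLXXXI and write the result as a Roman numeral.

MMCCCXXX = 2330, DCCXLVI = 746, MCCLXXXI = 1281
2330 - 746 = 1584
1584 - 1281 = 303

CCCIII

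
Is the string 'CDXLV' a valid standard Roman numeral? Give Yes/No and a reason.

'CDXLV': Check the rules: uses only the symbols I, V, X, L, C, D, M; no symbol is repeated more than three times in a row; V, L and D each appear at most once; the only places a smaller symbol precedes a larger one are the allowed subtractive pairs CD, XL, the symbol right after such a pair (if any) is smaller than the pair's first symbol, and otherwise the values never increase from left to right. Value: CD (400) + XL (40) + V (5) = 445. So it is a valid standard Roman numeral.

Yes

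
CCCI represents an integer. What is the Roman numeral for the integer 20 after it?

CCCI = 301
301 + 20 = 321

CCCXXI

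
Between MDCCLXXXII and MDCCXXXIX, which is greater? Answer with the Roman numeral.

MDCCLXXXII = 1782
MDCCXXXIX = 1739
1782 is larger

MDCCLXXXII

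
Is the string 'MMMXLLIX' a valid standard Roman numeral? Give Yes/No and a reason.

'MMMXLLIX': L should not appear more than once

No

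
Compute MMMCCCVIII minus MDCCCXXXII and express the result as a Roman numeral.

MMMCCCVIII = 3308
MDCCCXXXII = 1832
3308 - 1832 = 1476

MCDLXXVI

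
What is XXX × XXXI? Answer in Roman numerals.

XXX = 30
XXXI = 31
30 × 31 = 930

CMXXX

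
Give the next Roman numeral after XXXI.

XXXI = 31; next is 32

XXXII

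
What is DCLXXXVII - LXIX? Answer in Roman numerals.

DCLXXXVII = 687
LXIX = 69
687 - 69 = 618

DCXVIII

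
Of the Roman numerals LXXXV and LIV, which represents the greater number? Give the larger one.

LXXXV = 85
LIV = 54
85 is larger

LXXXV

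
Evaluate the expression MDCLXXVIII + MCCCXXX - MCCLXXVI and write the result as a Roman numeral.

MDCLXXVIII = 1678, MCCCXXX = 1330, MCCLXXVI = 1276
1678 + 1330 = 3008
3008 - 1276 = 1732

MDCCXXXII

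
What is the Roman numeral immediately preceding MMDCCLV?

MMDCCLV = 2755, so the previous integer is 2755 - 1 = 2754

MMDCCLIV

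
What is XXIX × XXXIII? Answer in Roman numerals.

XXIX = 29
XXXIII = 33
29 × 33 = 957

CMLVII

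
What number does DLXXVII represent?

DLXXVII: D=500, L=50, X=10, X=10, V=5, I=1, I=1
500 + 50 + 10 + 10 + 5 + 1 + 1 = 577

577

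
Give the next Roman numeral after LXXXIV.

LXXXIV = 84, so the next integer is 84 + 1 = 85

LXXXV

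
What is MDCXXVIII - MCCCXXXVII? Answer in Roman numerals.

MDCXXVIII = 1628
MCCCXXXVII = 1337
1628 - 1337 = 291

CCXCI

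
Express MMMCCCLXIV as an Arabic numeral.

MMMCCCLXIV: M=1000, M=1000, M=1000, C=100, C=100, C=100, L=50, X=10, IV=4
1000 + 1000 + 1000 + 100 + 100 + 100 + 50 + 10 + 4 = 3364

3364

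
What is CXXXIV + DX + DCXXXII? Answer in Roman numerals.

CXXXIV = 134, DX = 510, DCXXXII = 632
134 + 510 = 644
644 + 632 = 1276

MCCLXXVI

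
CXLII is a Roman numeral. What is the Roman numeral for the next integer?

CXLII = 142, so the next integer is 142 + 1 = 143

CXLIII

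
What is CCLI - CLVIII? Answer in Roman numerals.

CCLI = 251
CLVIII = 158
251 - 158 = 93

XCIII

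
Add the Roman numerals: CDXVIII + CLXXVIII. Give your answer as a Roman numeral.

CDXVIII = 418
CLXXVIII = 178
418 + 178 = 596

DXCVI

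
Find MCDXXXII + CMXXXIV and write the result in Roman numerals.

MCDXXXII = 1432
CMXXXIV = 934
1432 + 934 = 2366

MMCCCLXVI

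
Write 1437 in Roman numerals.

Convert 1437 to Roman numerals:
  1437 contains 1×1000 (M)
  437 contains 1×400 (CD)
  37 contains 3×10 (XXX)
  7 contains 1×5 (V)
  2 contains 2×1 (II)

MCDXXXVII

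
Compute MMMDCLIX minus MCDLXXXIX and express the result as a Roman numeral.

MMMDCLIX = 3659
MCDLXXXIX = 1489
3659 - 1489 = 2170

MMCLXX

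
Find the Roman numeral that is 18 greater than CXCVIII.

CXCVIII = 198
198 + 18 = 216

CCXVI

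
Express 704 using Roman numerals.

Convert 704 to Roman numerals:
  704 contains 1×500 (D)
  204 contains 2×100 (CC)
  4 contains 1×4 (IV)

DCCIV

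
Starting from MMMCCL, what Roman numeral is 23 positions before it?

MMMCCL = 3250
3250 - 23 = 3227

MMMCCXXVII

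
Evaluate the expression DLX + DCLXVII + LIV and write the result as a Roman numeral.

DLX = 560, DCLXVII = 667, LIV = 54
560 + 667 = 1227
1227 + 54 = 1281

MCCLXXXI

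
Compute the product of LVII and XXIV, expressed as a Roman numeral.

LVII = 57
XXIV = 24
57 × 24 = 1368

MCCCLXVIII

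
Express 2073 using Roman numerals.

Convert 2073 to Roman numerals:
  2073 contains 2×1000 (MM)
  73 contains 1×50 (L)
  23 contains 2×10 (XX)
  3 contains 3×1 (III)

MMLXXIII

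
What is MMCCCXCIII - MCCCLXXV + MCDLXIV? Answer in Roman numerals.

MMCCCXCIII = 2393, MCCCLXXV = 1375, MCDLXIV = 1464
2393 - 1375 = 1018
1018 + 1464 = 2482

MMCDLXXXII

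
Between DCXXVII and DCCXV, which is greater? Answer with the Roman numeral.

DCXXVII = 627
DCCXV = 715
715 is larger

DCCXV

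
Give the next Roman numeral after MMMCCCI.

MMMCCCI = 3301; next is 3302

MMMCCCII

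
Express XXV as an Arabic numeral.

XXV: X=10, X=10, V=5
10 + 10 + 5 = 25

25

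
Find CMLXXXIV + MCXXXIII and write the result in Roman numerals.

CMLXXXIV = 984
MCXXXIII = 1133
984 + 1133 = 2117

MMCXVII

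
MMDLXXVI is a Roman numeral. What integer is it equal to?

MMDLXXVI: M=1000, M=1000, D=500, L=50, X=10, X=10, V=5, I=1
1000 + 1000 + 500 + 50 + 10 + 10 + 5 + 1 = 2576

2576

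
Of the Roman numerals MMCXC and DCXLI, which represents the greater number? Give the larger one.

MMCXC = 2190
DCXLI = 641
2190 is larger

MMCXC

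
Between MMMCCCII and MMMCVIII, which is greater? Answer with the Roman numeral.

MMMCCCII = 3302
MMMCVIII = 3108
3302 is larger

MMMCCCII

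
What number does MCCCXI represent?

MCCCXI: M=1000, C=100, C=100, C=100, X=10, I=1
1000 + 100 + 100 + 100 + 10 + 1 = 1311

1311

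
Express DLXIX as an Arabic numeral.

DLXIX: D=500, L=50, X=10, IX=9
500 + 50 + 10 + 9 = 569

569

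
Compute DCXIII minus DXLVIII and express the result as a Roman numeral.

DCXIII = 613
DXLVIII = 548
613 - 548 = 65

LXV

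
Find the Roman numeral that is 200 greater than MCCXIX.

MCCXIX = 1219
1219 + 200 = 1419

MCDXIX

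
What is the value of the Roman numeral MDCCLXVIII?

MDCCLXVIII: M=1000, D=500, C=100, C=100, L=50, X=10, V=5, I=1, I=1, I=1
1000 + 500 + 100 + 100 + 50 + 10 + 5 + 1 + 1 + 1 = 1768

1768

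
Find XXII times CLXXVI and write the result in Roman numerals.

XXII = 22
CLXXVI = 176
22 × 176 = 3872

MMMDCCCLXXII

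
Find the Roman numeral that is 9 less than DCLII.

DCLII = 652
652 - 9 = 643

DCXLIII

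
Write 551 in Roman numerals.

Convert 551 to Roman numerals:
  551 contains 1×500 (D)
  51 contains 1×50 (L)
  1 contains 1×1 (I)

DLI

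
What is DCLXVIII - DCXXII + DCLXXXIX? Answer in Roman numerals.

DCLXVIII = 668, DCXXII = 622, DCLXXXIX = 689
668 - 622 = 46
46 + 689 = 735

DCCXXXV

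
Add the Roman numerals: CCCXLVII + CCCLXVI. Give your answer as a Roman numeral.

CCCXLVII = 347
CCCLXVI = 366
347 + 366 = 713

DCCXIII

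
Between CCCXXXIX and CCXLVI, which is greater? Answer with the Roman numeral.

CCCXXXIX = 339
CCXLVI = 246
339 is larger

CCCXXXIX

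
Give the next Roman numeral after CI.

CI = 101, so the next integer is 101 + 1 = 102

CII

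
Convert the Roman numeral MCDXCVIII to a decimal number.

MCDXCVIII: M=1000, CD=400, XC=90, V=5, I=1, I=1, I=1
1000 + 400 + 90 + 5 + 1 + 1 + 1 = 1498

1498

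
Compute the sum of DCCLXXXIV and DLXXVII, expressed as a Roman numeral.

DCCLXXXIV = 784
DLXXVII = 577
784 + 577 = 1361

MCCCLXI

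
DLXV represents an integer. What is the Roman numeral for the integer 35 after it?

DLXV = 565
565 + 35 = 600

DC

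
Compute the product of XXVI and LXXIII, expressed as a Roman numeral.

XXVI = 26
LXXIII = 73
26 × 73 = 1898

MDCCCXCVIII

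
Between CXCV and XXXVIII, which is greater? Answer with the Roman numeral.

CXCV = 195
XXXVIII = 38
195 is larger

CXCV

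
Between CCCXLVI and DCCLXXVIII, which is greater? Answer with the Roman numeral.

CCCXLVI = 346
DCCLXXVIII = 778
778 is larger

DCCLXXVIII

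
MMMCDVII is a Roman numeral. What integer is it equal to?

MMMCDVII: M=1000, M=1000, M=1000, CD=400, V=5, I=1, I=1
1000 + 1000 + 1000 + 400 + 5 + 1 + 1 = 3407

3407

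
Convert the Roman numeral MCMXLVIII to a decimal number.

MCMXLVIII: M=1000, CM=900, XL=40, V=5, I=1, I=1, I=1
1000 + 900 + 40 + 5 + 1 + 1 + 1 = 1948

1948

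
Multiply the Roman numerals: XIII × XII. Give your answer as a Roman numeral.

XIII = 13
XII = 12
13 × 12 = 156

CLVI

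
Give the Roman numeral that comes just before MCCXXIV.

MCCXXIV = 1224; previous is 1223

MCCXXIII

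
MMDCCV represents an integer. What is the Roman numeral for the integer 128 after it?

MMDCCV = 2705
2705 + 128 = 2833

MMDCCCXXXIII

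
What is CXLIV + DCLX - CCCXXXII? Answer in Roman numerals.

CXLIV = 144, DCLX = 660, CCCXXXII = 332
144 + 660 = 804
804 - 332 = 472

CDLXXII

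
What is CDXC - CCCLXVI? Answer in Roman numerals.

CDXC = 490
CCCLXVI = 366
490 - 366 = 124

CXXIV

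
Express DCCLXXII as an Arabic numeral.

DCCLXXII: D=500, C=100, C=100, L=50, X=10, X=10, I=1, I=1
500 + 100 + 100 + 50 + 10 + 10 + 1 + 1 = 772

772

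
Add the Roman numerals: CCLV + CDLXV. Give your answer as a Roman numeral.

CCLV = 255
CDLXV = 465
255 + 465 = 720

DCCXX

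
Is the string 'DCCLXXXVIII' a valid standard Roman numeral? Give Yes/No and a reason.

'DCCLXXXVIII': Check the rules: uses only the symbols I, V, X, L, C, D, M; no symbol is repeated more than three times in a row; V, L and D each appear at most once; no smaller symbol precedes a larger one (values never increase from left to right). Value: D (500) + C (100) + C (100) + L (50) + X (10) + X (10) + X (10) + V (5) + I (1) + I (1) + I (1) = 788. So it is a valid standard Roman numeral.

Yes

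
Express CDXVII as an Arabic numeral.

CDXVII: CD=400, X=10, V=5, I=1, I=1
400 + 10 + 5 + 1 + 1 = 417

417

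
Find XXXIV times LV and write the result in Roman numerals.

XXXIV = 34
LV = 55
34 × 55 = 1870

MDCCCLXX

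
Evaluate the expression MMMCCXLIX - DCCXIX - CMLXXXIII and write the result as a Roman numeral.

MMMCCXLIX = 3249, DCCXIX = 719, CMLXXXIII = 983
3249 - 719 = 2530
2530 - 983 = 1547

MDXLVII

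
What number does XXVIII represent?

XXVIII: X=10, X=10, V=5, I=1, I=1, I=1
10 + 10 + 5 + 1 + 1 + 1 = 28

28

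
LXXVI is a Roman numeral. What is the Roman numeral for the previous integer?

LXXVI = 76; previous is 75

LXXV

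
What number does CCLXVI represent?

CCLXVI: C=100, C=100, L=50, X=10, V=5, I=1
100 + 100 + 50 + 10 + 5 + 1 = 266

266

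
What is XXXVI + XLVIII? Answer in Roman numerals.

XXXVI = 36
XLVIII = 48
36 + 48 = 84

LXXXIV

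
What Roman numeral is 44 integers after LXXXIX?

LXXXIX = 89
89 + 44 = 133

CXXXIII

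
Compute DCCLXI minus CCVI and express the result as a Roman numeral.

DCCLXI = 761
CCVI = 206
761 - 206 = 555

DLV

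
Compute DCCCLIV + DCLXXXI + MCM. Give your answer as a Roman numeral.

DCCCLIV = 854, DCLXXXI = 681, MCM = 1900
854 + 681 = 1535
1535 + 1900 = 3435

MMMCDXXXV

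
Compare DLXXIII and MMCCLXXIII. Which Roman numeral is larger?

DLXXIII = 573
MMCCLXXIII = 2273
2273 is larger

MMCCLXXIII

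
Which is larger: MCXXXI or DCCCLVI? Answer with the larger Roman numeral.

MCXXXI = 1131
DCCCLVI = 856
1131 is larger

MCXXXI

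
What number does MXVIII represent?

MXVIII: M=1000, X=10, V=5, I=1, I=1, I=1
1000 + 10 + 5 + 1 + 1 + 1 = 1018

1018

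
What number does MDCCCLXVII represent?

MDCCCLXVII: M=1000, D=500, C=100, C=100, C=100, L=50, X=10, V=5, I=1, I=1
1000 + 500 + 100 + 100 + 100 + 50 + 10 + 5 + 1 + 1 = 1867

1867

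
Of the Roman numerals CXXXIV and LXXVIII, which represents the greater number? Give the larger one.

CXXXIV = 134
LXXVIII = 78
134 is larger

CXXXIV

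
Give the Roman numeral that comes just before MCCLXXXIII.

MCCLXXXIII = 1283, so the previous integer is 1283 - 1 = 1282

MCCLXXXII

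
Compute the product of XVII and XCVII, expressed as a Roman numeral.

XVII = 17
XCVII = 97
17 × 97 = 1649

MDCXLIX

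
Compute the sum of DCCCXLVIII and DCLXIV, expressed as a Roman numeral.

DCCCXLVIII = 848
DCLXIV = 664
848 + 664 = 1512

MDXII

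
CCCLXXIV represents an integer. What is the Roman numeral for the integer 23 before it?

CCCLXXIV = 374
374 - 23 = 351

CCCLI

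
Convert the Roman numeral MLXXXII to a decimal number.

MLXXXII: M=1000, L=50, X=10, X=10, X=10, I=1, I=1
1000 + 50 + 10 + 10 + 10 + 1 + 1 = 1082

1082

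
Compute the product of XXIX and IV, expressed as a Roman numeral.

XXIX = 29
IV = 4
29 × 4 = 116

CXVI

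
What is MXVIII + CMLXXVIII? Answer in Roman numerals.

MXVIII = 1018
CMLXXVIII = 978
1018 + 978 = 1996

MCMXCVI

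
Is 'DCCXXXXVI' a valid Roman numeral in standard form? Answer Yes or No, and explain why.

'DCCXXXXVI': More than 3 consecutive X's

No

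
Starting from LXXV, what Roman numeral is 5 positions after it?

LXXV = 75
75 + 5 = 80

LXXX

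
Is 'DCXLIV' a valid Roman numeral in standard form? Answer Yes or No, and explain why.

'DCXLIV': Check the rules: uses only the symbols I, V, X, L, C, D, M; no symbol is repeated more than three times in a row; V, L and D each appear at most once; the only places a smaller symbol precedes a larger one are the allowed subtractive pairs XL, IV, the symbol right after such a pair (if any) is smaller than the pair's first symbol, and otherwise the values never increase from left to right. Value: D (500) + C (100) + XL (40) + IV (4) = 644. So it is a valid standard Roman numeral.

Yes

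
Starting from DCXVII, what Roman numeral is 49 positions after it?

DCXVII = 617
617 + 49 = 666

DCLXVI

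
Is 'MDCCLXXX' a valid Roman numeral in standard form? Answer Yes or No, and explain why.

'MDCCLXXX': Check the rules: uses only the symbols I, V, X, L, C, D, M; no symbol is repeated more than three times in a row; V, L and D each appear at most once; no smaller symbol precedes a larger one (values never increase from left to right). Value: M (1000) + D (500) + C (100) + C (100) + L (50) + X (10) + X (10) + X (10) = 1780. So it is a valid standard Roman numeral.

Yes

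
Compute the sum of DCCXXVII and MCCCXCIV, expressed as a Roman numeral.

DCCXXVII = 727
MCCCXCIV = 1394
727 + 1394 = 2121

MMCXXI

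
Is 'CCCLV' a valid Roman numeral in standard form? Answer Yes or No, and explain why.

'CCCLV': Check the rules: uses only the symbols I, V, X, L, C, D, M; no symbol is repeated more than three times in a row; V, L and D each appear at most once; no smaller symbol precedes a larger one (values never increase from left to right). Value: C (100) + C (100) + C (100) + L (50) + V (5) = 355. So it is a valid standard Roman numeral.

Yes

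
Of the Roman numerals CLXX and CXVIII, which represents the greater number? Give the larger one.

CLXX = 170
CXVIII = 118
170 is larger

CLXX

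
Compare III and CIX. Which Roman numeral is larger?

III = 3
CIX = 109
109 is larger

CIX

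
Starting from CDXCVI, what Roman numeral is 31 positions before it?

CDXCVI = 496
496 - 31 = 465

CDLXV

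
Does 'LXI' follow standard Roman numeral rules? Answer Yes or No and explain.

'LXI': Check the rules: uses only the symbols I, V, X, L, C, D, M; no symbol is repeated more than three times in a row; V, L and D each appear at most once; no smaller symbol precedes a larger one (values never increase from left to right). Value: L (50) + X (10) + I (1) = 61. So it is a valid standard Roman numeral.

Yes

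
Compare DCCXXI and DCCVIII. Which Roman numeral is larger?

DCCXXI = 721
DCCVIII = 708
721 is larger

DCCXXI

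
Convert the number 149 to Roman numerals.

Convert 149 to Roman numerals:
  149 contains 1×100 (C)
  49 contains 1×40 (XL)
  9 contains 1×9 (IX)

CXLIX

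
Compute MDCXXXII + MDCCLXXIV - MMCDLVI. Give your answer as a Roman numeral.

MDCXXXII = 1632, MDCCLXXIV = 1774, MMCDLVI = 2456
1632 + 1774 = 3406
3406 - 2456 = 950

CML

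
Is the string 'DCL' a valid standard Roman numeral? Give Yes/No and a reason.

'DCL': Check the rules: uses only the symbols I, V, X, L, C, D, M; no symbol is repeated more than three times in a row; V, L and D each appear at most once; no smaller symbol precedes a larger one (values never increase from left to right). Value: D (500) + C (100) + L (50) = 650. So it is a valid standard Roman numeral.

Yes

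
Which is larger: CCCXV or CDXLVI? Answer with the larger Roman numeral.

CCCXV = 315
CDXLVI = 446
446 is larger

CDXLVI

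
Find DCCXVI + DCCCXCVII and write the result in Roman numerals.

DCCXVI = 716
DCCCXCVII = 897
716 + 897 = 1613

MDCXIII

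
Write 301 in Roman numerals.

Convert 301 to Roman numerals:
  301 contains 3×100 (CCC)
  1 contains 1×1 (I)

CCCI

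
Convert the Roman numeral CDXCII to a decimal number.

CDXCII: CD=400, XC=90, I=1, I=1
400 + 90 + 1 + 1 = 492

492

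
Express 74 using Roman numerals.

Convert 74 to Roman numerals:
  74 contains 1×50 (L)
  24 contains 2×10 (XX)
  4 contains 1×4 (IV)

LXXIV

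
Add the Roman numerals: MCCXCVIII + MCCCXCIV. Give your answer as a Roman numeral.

MCCXCVIII = 1298
MCCCXCIV = 1394
1298 + 1394 = 2692

MMDCXCII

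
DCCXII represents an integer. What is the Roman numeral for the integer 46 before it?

DCCXII = 712
712 - 46 = 666

DCLXVI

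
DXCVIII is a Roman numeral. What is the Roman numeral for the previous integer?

DXCVIII = 598, so the previous integer is 598 - 1 = 597

DXCVII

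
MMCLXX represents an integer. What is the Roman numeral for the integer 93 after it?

MMCLXX = 2170
2170 + 93 = 2263

MMCCLXIII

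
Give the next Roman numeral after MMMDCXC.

MMMDCXC = 3690; next is 3691

MMMDCXCI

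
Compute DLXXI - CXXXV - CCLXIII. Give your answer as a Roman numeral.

DLXXI = 571, CXXXV = 135, CCLXIII = 263
571 - 135 = 436
436 - 263 = 173

CLXXIII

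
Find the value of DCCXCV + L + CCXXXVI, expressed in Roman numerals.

DCCXCV = 795, L = 50, CCXXXVI = 236
795 + 50 = 845
845 + 236 = 1081

MLXXXI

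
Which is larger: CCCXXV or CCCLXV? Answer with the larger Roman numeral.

CCCXXV = 325
CCCLXV = 365
365 is larger

CCCLXV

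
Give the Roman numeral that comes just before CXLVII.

CXLVII = 147, so the previous integer is 147 - 1 = 146

CXLVI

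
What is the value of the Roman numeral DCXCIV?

DCXCIV: D=500, C=100, XC=90, IV=4
500 + 100 + 90 + 4 = 694

694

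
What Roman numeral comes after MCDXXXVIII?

MCDXXXVIII = 1438; next is 1439

MCDXXXIX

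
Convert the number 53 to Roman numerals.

Convert 53 to Roman numerals:
  53 contains 1×50 (L)
  3 contains 3×1 (III)

LIII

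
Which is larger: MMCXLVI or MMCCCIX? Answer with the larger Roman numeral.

MMCXLVI = 2146
MMCCCIX = 2309
2309 is larger

MMCCCIX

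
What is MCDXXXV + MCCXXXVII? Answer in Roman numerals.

MCDXXXV = 1435
MCCXXXVII = 1237
1435 + 1237 = 2672

MMDCLXXII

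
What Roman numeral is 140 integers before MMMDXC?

MMMDXC = 3590
3590 - 140 = 3450

MMMCDL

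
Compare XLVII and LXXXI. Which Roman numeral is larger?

XLVII = 47
LXXXI = 81
81 is larger

LXXXI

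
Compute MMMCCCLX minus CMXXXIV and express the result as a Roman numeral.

MMMCCCLX = 3360
CMXXXIV = 934
3360 - 934 = 2426

MMCDXXVI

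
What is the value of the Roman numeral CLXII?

CLXII: C=100, L=50, X=10, I=1, I=1
100 + 50 + 10 + 1 + 1 = 162

162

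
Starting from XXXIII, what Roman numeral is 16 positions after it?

XXXIII = 33
33 + 16 = 49

XLIX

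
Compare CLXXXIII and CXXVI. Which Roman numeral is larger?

CLXXXIII = 183
CXXVI = 126
183 is larger

CLXXXIII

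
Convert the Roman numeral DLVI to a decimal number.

DLVI: D=500, L=50, V=5, I=1
500 + 50 + 5 + 1 = 556

556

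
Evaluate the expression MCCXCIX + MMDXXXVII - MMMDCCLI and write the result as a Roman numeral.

MCCXCIX = 1299, MMDXXXVII = 2537, MMMDCCLI = 3751
1299 + 2537 = 3836
3836 - 3751 = 85

LXXXV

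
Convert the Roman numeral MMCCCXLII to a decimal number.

MMCCCXLII: M=1000, M=1000, C=100, C=100, C=100, XL=40, I=1, I=1
1000 + 1000 + 100 + 100 + 100 + 40 + 1 + 1 = 2342

2342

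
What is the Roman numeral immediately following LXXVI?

LXXVI = 76, so the next integer is 76 + 1 = 77

LXXVII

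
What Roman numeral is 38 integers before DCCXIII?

DCCXIII = 713
713 - 38 = 675

DCLXXV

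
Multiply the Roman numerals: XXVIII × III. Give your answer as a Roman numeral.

XXVIII = 28
III = 3
28 × 3 = 84

LXXXIV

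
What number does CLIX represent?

CLIX: C=100, L=50, IX=9
100 + 50 + 9 = 159

159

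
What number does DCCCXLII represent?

DCCCXLII: D=500, C=100, C=100, C=100, XL=40, I=1, I=1
500 + 100 + 100 + 100 + 40 + 1 + 1 = 842

842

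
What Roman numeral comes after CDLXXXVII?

CDLXXXVII = 487, so the next integer is 487 + 1 = 488

CDLXXXVIII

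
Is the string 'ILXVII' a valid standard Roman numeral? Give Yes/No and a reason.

'ILXVII': Invalid subtractive combination: IL

No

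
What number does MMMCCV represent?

MMMCCV: M=1000, M=1000, M=1000, C=100, C=100, V=5
1000 + 1000 + 1000 + 100 + 100 + 5 = 3205

3205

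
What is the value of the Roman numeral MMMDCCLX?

MMMDCCLX: M=1000, M=1000, M=1000, D=500, C=100, C=100, L=50, X=10
1000 + 1000 + 1000 + 500 + 100 + 100 + 50 + 10 = 3760

3760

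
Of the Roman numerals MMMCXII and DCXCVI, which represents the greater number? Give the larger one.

MMMCXII = 3112
DCXCVI = 696
3112 is larger

MMMCXII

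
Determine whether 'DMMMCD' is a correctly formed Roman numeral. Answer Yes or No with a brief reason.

'DMMMCD': D should not appear more than once

No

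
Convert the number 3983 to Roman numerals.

Convert 3983 to Roman numerals:
  3983 contains 3×1000 (MMM)
  983 contains 1×900 (CM)
  83 contains 1×50 (L)
  33 contains 3×10 (XXX)
  3 contains 3×1 (III)

MMMCMLXXXIII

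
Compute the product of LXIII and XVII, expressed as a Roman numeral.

LXIII = 63
XVII = 17
63 × 17 = 1071

MLXXI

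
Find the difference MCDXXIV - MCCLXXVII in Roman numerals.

MCDXXIV = 1424
MCCLXXVII = 1277
1424 - 1277 = 147

CXLVII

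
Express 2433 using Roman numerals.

Convert 2433 to Roman numerals:
  2433 contains 2×1000 (MM)
  433 contains 1×400 (CD)
  33 contains 3×10 (XXX)
  3 contains 3×1 (III)

MMCDXXXIII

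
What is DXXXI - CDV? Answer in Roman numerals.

DXXXI = 531
CDV = 405
531 - 405 = 126

CXXVI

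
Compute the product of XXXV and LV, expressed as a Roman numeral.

XXXV = 35
LV = 55
35 × 55 = 1925

MCMXXV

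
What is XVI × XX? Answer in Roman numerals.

XVI = 16
XX = 20
16 × 20 = 320

CCCXX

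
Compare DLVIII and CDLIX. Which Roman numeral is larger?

DLVIII = 558
CDLIX = 459
558 is larger

DLVIII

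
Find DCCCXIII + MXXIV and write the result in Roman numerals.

DCCCXIII = 813
MXXIV = 1024
813 + 1024 = 1837

MDCCCXXXVII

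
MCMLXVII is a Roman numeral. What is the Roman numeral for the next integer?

MCMLXVII = 1967; next is 1968

MCMLXVIII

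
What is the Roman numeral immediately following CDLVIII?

CDLVIII = 458, so the next integer is 458 + 1 = 459

CDLIX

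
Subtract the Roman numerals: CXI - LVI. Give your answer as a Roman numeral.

CXI = 111
LVI = 56
111 - 56 = 55

LV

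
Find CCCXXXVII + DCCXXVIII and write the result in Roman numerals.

CCCXXXVII = 337
DCCXXVIII = 728
337 + 728 = 1065

MLXV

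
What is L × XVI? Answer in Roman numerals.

L = 50
XVI = 16
50 × 16 = 800

DCCC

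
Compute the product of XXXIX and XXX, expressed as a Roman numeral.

XXXIX = 39
XXX = 30
39 × 30 = 1170

MCLXX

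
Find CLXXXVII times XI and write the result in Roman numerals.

CLXXXVII = 187
XI = 11
187 × 11 = 2057

MMLVII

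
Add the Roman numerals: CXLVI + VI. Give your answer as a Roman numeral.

CXLVI = 146
VI = 6
146 + 6 = 152

CLII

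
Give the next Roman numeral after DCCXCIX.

DCCXCIX = 799, so the next integer is 799 + 1 = 800

DCCC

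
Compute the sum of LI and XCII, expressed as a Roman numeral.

LI = 51
XCII = 92
51 + 92 = 143

CXLIII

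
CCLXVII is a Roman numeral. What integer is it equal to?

CCLXVII: C=100, C=100, L=50, X=10, V=5, I=1, I=1
100 + 100 + 50 + 10 + 5 + 1 + 1 = 267

267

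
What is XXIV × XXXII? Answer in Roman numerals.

XXIV = 24
XXXII = 32
24 × 32 = 768

DCCLXVIII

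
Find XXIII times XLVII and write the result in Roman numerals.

XXIII = 23
XLVII = 47
23 × 47 = 1081

MLXXXI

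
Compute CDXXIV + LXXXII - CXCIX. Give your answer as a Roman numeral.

CDXXIV = 424, LXXXII = 82, CXCIX = 199
424 + 82 = 506
506 - 199 = 307

CCCVII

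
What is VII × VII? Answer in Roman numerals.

VII = 7
VII = 7
7 × 7 = 49

XLIX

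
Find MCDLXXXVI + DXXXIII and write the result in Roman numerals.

MCDLXXXVI = 1486
DXXXIII = 533
1486 + 533 = 2019

MMXIX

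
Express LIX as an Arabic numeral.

LIX: L=50, IX=9
50 + 9 = 59

59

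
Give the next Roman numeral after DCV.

DCV = 605, so the next integer is 605 + 1 = 606

DCVI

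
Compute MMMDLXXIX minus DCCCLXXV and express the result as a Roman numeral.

MMMDLXXIX = 3579
DCCCLXXV = 875
3579 - 875 = 2704

MMDCCIV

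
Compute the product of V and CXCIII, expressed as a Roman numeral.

V = 5
CXCIII = 193
5 × 193 = 965

CMLXV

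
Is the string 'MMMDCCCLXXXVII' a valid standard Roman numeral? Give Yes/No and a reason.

'MMMDCCCLXXXVII': Check the rules: uses only the symbols I, V, X, L, C, D, M; no symbol is repeated more than three times in a row; V, L and D each appear at most once; no smaller symbol precedes a larger one (values never increase from left to right). Value: M (1000) + M (1000) + M (1000) + D (500) + C (100) + C (100) + C (100) + L (50) + X (10) + X (10) + X (10) + V (5) + I (1) + I (1) = 3887. So it is a valid standard Roman numeral.

Yes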